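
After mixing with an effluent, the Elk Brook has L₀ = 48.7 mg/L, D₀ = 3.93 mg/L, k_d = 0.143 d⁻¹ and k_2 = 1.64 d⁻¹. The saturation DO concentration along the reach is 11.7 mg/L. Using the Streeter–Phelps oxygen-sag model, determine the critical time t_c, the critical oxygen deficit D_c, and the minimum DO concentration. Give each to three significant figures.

With k_2/k_d = 11.47 and 1 − D₀(k_2−k_d)/(k_d L₀) = 0.1552,
t_c = ln(11.47 × 0.1552) / (1.64 − 0.143) = ln(1.780) / 1.497 = 0.5766/1.497 = 0.3852 d.
L(t_c) = L₀ e^(−k_d t_c) = 48.7 × 0.9464 = 46.09 mg/L, and at the critical point k_2 D_c = k_d L, so D_c = (0.143/1.64) × 46.09 = 4.019 mg/L.
Minimum DO = C_s − D_c = 11.7 − 4.019 = 7.681 mg/L.

t_c ≈ 0.385 d; D_c ≈ 4.02 mg/L; min DO ≈ 7.68 mg/L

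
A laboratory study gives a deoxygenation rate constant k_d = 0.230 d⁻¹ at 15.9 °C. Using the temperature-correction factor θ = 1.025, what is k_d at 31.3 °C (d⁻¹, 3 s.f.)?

k_d ≈ 0.336 d⁻¹

k_d(T₂) = k_d(T₁) · θ^(T₂−T₁) = 0.230 × 1.025^(31.3−15.9)
= 0.230 × 1.025^15.4 = 0.230 × 1.463 = 0.3364 d⁻¹.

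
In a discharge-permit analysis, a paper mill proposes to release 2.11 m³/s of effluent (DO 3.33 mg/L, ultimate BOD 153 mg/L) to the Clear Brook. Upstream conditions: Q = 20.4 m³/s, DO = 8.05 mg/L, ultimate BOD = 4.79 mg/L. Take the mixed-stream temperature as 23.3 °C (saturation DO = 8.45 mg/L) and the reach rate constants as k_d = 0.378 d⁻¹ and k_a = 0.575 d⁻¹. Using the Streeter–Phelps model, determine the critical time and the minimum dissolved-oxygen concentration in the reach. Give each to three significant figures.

Mixed DO = (20.4×8.05 + 2.11×3.33)/(20.4+2.11) = 171.2/22.51 = 7.608 mg/L.
Mixed L₀ = (20.4×4.79 + 2.11×153)/(22.51) = 420.5/22.51 = 18.68 mg/L.
Initial deficit D₀ = C_s − DO₀ = 8.45 − 7.608 = 0.8424 mg/L.
t_c = (1/0.1970) ln[(0.575/0.378)(1 − 0.8424×0.1970/(0.378×18.68))] = 5.076 × ln(1.485) = 2.009 d.
D_c = (0.378/0.575) × 18.68 × e^(−0.378×2.009) = 0.6574 × 18.68 × 0.4680 = 5.748 mg/L.
Minimum DO = 8.45 − 5.748 = 2.702 mg/L.

t_c ≈ 2.01 d; minimum DO ≈ 2.70 mg/L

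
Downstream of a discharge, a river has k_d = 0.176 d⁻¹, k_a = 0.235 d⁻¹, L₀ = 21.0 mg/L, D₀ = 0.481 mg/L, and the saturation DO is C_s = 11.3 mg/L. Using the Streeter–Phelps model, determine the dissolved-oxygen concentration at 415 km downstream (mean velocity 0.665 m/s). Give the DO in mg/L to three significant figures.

DO ≈ 5.12 mg/L

Travel time t = x/v = 415 km / (0.665 m/s) = 415000 m / 0.665 m/s = 624100 s = 7.223 d.
k_d L₀/(k_a−k_d) = 0.176×21.0/(0.235−0.176) = 3.696/0.05900 = 62.64 mg/L.
e^(−k_d t) = e^(−0.176×7.223) = 0.2805; e^(−k_a t) = e^(−0.235×7.223) = 0.1832.
D = 62.64 × (0.2805 − 0.1832) + 0.481 × 0.1832 = 6.097 + 0.08810 = 6.185 mg/L.
DO = C_s − D = 11.3 − 6.185 = 5.115 mg/L.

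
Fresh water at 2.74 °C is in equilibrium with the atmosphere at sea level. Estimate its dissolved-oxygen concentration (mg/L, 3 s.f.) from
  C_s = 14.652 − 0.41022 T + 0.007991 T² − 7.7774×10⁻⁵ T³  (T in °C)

C_s = 14.652 − 0.41022×2.74 + 0.007991×2.74² − 7.7774×10⁻⁵×2.74³ = 13.59 mg/L.

C_s ≈ 13.6 mg/L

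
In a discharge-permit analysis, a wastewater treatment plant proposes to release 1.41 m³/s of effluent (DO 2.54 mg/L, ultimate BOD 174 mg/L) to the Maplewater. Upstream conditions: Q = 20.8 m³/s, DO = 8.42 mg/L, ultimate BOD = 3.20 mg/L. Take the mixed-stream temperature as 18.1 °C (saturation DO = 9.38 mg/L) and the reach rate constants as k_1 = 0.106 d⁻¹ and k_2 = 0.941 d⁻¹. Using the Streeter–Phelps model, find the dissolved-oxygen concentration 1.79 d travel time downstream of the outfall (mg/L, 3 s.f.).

Mixed DO = (20.8×8.42 + 1.41×2.54)/(20.8+1.41) = 178.7/22.21 = 8.047 mg/L.
Mixed L₀ = (20.8×3.20 + 1.41×174)/(22.21) = 311.9/22.21 = 14.04 mg/L.
Initial deficit D₀ = C_s − DO₀ = 9.38 − 8.047 = 1.333 mg/L.
D(1.79) = [0.106×14.04/(0.941−0.106)](e^(−0.106×1.79) − e^(−0.941×1.79)) + 1.333 e^(−0.941×1.79)
= 1.783 × (0.8272 − 0.1856) + 1.333 × 0.1856 = 1.391 mg/L.
DO = 9.38 − 1.391 = 7.989 mg/L.

DO ≈ 7.99 mg/L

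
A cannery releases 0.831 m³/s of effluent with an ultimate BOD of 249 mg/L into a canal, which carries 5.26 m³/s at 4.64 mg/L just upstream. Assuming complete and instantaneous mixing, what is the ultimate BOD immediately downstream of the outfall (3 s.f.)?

38.0 mg/L

Flow-weighted mixing: C = (Q_r C_r + Q_w C_w)/(Q_r + Q_w)
= (5.26×4.64 + 0.831×249)/(5.26 + 0.831) = 231.3/6.091 = 37.98 mg/L.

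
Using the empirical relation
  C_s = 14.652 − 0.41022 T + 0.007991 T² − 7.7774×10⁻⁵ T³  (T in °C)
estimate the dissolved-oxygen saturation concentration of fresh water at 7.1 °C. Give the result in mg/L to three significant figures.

C_s ≈ 12.1 mg/L

C_s = 14.652 − 0.41022×7.1 + 0.007991×7.1² − 7.7774×10⁻⁵×7.1³ = 12.11 mg/L.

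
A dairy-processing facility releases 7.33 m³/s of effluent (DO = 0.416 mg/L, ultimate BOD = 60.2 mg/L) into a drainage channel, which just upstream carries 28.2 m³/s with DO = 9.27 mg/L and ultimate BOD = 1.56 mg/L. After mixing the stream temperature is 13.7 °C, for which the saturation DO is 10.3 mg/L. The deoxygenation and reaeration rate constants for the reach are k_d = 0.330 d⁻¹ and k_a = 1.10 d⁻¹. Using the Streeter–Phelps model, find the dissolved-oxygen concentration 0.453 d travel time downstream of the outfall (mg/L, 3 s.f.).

Mixed DO = (28.2×9.27 + 7.33×0.416)/(28.2+7.33) = 264.5/35.53 = 7.443 mg/L.
Mixed L₀ = (28.2×1.56 + 7.33×60.2)/(35.53) = 485.3/35.53 = 13.66 mg/L.
Initial deficit D₀ = C_s − DO₀ = 10.3 − 7.443 = 2.857 mg/L.
D(0.453) = [0.330×13.66/(1.10−0.330)](e^(−0.330×0.453) − e^(−1.10×0.453)) + 2.857 e^(−1.10×0.453)
= 5.853 × (0.8611 − 0.6076) + 2.857 × 0.6076 = 3.220 mg/L.
DO = 10.3 − 3.220 = 7.080 mg/L.

DO ≈ 7.08 mg/L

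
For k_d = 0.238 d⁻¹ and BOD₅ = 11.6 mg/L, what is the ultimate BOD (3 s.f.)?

BOD₅ = L₀(1 − e^(−5k_d)) ⇒ L₀ = BOD₅ / (1 − e^(−5×0.238))
= 11.6 / (1 − 0.3042) = 11.6 / 0.6958 = 16.67 mg/L.

L₀ ≈ 16.7 mg/L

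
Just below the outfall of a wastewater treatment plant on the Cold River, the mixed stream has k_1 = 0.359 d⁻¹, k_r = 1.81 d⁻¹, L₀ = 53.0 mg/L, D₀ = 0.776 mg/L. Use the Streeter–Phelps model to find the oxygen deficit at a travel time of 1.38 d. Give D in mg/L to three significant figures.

k_1 L₀/(k_r−k_1) = 0.359×53.0/(1.81−0.359) = 19.03/1.451 = 13.11 mg/L.
e^(−k_1 t) = e^(−0.359×1.380) = 0.6093; e^(−k_r t) = e^(−1.81×1.380) = 0.08227.
D = 13.11 × (0.6093 − 0.08227) + 0.776 × 0.08227 = 6.911 + 0.06384 = 6.975 mg/L.

D ≈ 6.98 mg/L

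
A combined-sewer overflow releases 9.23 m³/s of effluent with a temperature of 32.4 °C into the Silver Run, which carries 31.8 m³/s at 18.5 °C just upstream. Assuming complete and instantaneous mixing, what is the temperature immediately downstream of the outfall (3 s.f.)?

Flow-weighted mixing: C = (Q_r C_r + Q_w C_w)/(Q_r + Q_w)
= (31.8×18.5 + 9.23×32.4)/(31.8 + 9.23) = 887.4/41.03 = 21.63 °C.

21.6 °C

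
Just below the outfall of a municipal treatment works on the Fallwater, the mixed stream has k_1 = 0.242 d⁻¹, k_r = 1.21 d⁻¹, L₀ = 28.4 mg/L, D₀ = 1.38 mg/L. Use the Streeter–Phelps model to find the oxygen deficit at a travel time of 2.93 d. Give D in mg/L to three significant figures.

D ≈ 3.33 mg/L

k_1 L₀/(k_r−k_1) = 0.242×28.4/(1.21−0.242) = 6.873/0.9680 = 7.100 mg/L.
e^(−k_1 t) = e^(−0.242×2.930) = 0.4921; e^(−k_r t) = e^(−1.21×2.930) = 0.02886.
D = 7.100 × (0.4921 − 0.02886) + 1.38 × 0.02886 = 3.289 + 0.03983 = 3.329 mg/L.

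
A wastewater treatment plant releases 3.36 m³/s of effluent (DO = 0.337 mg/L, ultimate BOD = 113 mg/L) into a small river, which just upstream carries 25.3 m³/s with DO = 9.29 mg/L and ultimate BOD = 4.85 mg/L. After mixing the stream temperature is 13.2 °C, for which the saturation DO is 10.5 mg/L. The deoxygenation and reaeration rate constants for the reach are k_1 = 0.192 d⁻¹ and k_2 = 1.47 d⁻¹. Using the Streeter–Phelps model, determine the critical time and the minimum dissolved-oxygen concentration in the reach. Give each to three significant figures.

t_c ≈ 0.0652 d; minimum DO ≈ 8.24 mg/L

Mixed DO = (25.3×9.29 + 3.36×0.337)/(25.3+3.36) = 236.2/28.66 = 8.240 mg/L.
Mixed L₀ = (25.3×4.85 + 3.36×113)/(28.66) = 502.4/28.66 = 17.53 mg/L.
Initial deficit D₀ = C_s − DO₀ = 10.5 − 8.240 = 2.260 mg/L.
t_c = (1/1.278) ln[(1.47/0.192)(1 − 2.260×1.278/(0.192×17.53))] = 0.7825 × ln(1.087) = 0.06522 d.
D_c = (0.192/1.47) × 17.53 × e^(−0.192×0.06522) = 0.1306 × 17.53 × 0.9876 = 2.261 mg/L.
Minimum DO = 10.5 − 2.261 = 8.239 mg/L.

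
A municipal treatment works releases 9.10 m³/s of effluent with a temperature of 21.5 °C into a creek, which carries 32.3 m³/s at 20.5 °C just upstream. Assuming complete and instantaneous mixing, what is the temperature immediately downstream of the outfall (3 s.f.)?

Flow-weighted mixing: C = (Q_r C_r + Q_w C_w)/(Q_r + Q_w)
= (32.3×20.5 + 9.10×21.5)/(32.3 + 9.10) = 857.8/41.40 = 20.72 °C.

20.7 °C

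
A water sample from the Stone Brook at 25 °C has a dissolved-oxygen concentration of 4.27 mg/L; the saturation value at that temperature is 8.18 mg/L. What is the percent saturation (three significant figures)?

52.2 % saturation

% saturation = C/C_s × 100 = 4.27/8.18 × 100 = 52.2 %.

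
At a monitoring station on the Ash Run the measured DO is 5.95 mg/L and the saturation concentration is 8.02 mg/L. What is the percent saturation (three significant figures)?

74.2 % saturation

% saturation = C/C_s × 100 = 5.95/8.02 × 100 = 74.2 %.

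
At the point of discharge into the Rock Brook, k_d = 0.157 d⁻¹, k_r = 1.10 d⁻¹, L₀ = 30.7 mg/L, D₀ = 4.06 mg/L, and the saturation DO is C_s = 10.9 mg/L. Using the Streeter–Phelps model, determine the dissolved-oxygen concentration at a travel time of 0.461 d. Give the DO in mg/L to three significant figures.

DO ≈ 6.78 mg/L

k_d L₀/(k_r−k_d) = 0.157×30.7/(1.10−0.157) = 4.820/0.9430 = 5.111 mg/L.
e^(−k_d t) = e^(−0.157×0.4610) = 0.9302; e^(−k_r t) = e^(−1.10×0.4610) = 0.6022.
D = 5.111 × (0.9302 − 0.6022) + 4.06 × 0.6022 = 1.676 + 2.445 = 4.121 mg/L.
DO = C_s − D = 10.9 − 4.121 = 6.779 mg/L.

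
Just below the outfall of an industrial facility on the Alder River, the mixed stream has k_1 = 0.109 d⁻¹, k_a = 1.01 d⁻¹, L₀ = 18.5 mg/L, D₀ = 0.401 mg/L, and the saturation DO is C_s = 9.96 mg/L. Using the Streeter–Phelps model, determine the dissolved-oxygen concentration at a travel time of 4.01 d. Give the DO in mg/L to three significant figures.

k_1 L₀/(k_a−k_1) = 0.109×18.5/(1.01−0.109) = 2.017/0.9010 = 2.238 mg/L.
e^(−k_1 t) = e^(−0.109×4.010) = 0.6459; e^(−k_a t) = e^(−1.01×4.010) = 0.01742.
D = 2.238 × (0.6459 − 0.01742) + 0.401 × 0.01742 = 1.407 + 0.006986 = 1.414 mg/L.
DO = C_s − D = 9.96 − 1.414 = 8.546 mg/L.

DO ≈ 8.55 mg/L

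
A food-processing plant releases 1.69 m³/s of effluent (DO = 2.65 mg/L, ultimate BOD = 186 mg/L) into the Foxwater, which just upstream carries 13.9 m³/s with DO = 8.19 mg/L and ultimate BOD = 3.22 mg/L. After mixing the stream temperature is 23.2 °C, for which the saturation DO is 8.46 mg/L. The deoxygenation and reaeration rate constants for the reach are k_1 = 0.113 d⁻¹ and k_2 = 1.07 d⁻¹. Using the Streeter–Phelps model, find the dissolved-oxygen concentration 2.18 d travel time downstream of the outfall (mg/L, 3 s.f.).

Mixed DO = (13.9×8.19 + 1.69×2.65)/(13.9+1.69) = 118.3/15.59 = 7.589 mg/L.
Mixed L₀ = (13.9×3.22 + 1.69×186)/(15.59) = 359.1/15.59 = 23.03 mg/L.
Initial deficit D₀ = C_s − DO₀ = 8.46 − 7.589 = 0.8706 mg/L.
D(2.18) = [0.113×23.03/(1.07−0.113)](e^(−0.113×2.18) − e^(−1.07×2.18)) + 0.8706 e^(−1.07×2.18)
= 2.720 × (0.7817 − 0.09704) + 0.8706 × 0.09704 = 1.946 mg/L.
DO = 8.46 − 1.946 = 6.514 mg/L.

DO ≈ 6.51 mg/L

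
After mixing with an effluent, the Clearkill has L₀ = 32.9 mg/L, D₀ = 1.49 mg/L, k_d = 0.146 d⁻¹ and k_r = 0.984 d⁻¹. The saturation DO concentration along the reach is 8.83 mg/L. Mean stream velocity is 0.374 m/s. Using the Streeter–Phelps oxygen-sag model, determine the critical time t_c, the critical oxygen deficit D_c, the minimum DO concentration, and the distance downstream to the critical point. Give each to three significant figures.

t_c ≈ 1.92 d; D_c ≈ 3.69 mg/L; min DO ≈ 5.14 mg/L; x_c ≈ 62.0 km

At the critical point dD/dt = 0, so k_d L₀ e^(−k_d t) = k_r D. Substituting D(t) from the Streeter–Phelps equation and solving for t gives
t_c = ln[(k_r/k_d)(1 − D₀(k_r−k_d)/(k_d L₀))] / (k_r−k_d).
Here k_r−k_d = 0.8380 d⁻¹ and 1 − D₀(k_r−k_d)/(k_d L₀) = 1 − 1.49×0.8380/(0.146×32.9) = 0.7401, so
t_c = ln(6.740 × 0.7401) / 0.8380 = 1.607 / 0.8380 = 1.918 d.
L(t_c) = L₀ e^(−k_d t_c) = 32.9 × 0.7558 = 24.87 mg/L, and at the critical point k_r D_c = k_d L, so D_c = (0.146/0.984) × 24.87 = 3.689 mg/L.
Minimum DO = C_s − D_c = 8.83 − 3.689 = 5.141 mg/L.
x_c = v t_c = 0.374 m/s × 1.918 d × 86400 s/d = 61970 m ≈ 62.0 km.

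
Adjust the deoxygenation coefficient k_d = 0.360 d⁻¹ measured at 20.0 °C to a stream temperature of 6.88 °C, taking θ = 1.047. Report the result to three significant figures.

k_d ≈ 0.197 d⁻¹

k_d(T₂) = k_d(T₁) · θ^(T₂−T₁) = 0.360 × 1.047^(6.88−20.0)
= 0.360 × 1.047^-13.1 = 0.360 × 0.5474 = 0.1971 d⁻¹.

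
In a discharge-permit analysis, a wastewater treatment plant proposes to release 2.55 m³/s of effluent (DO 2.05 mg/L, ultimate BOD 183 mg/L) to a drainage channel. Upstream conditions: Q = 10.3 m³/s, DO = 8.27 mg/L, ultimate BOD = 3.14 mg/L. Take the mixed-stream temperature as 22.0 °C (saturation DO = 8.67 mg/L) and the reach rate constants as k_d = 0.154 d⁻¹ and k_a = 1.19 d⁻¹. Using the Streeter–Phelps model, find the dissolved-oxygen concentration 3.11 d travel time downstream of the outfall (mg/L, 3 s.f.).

Mixed DO = (10.3×8.27 + 2.55×2.05)/(10.3+2.55) = 90.41/12.85 = 7.036 mg/L.
Mixed L₀ = (10.3×3.14 + 2.55×183)/(12.85) = 499.0/12.85 = 38.83 mg/L.
Initial deficit D₀ = C_s − DO₀ = 8.67 − 7.036 = 1.634 mg/L.
D(3.11) = [0.154×38.83/(1.19−0.154)](e^(−0.154×3.11) − e^(−1.19×3.11)) + 1.634 e^(−1.19×3.11)
= 5.772 × (0.6194 − 0.02470) + 1.634 × 0.02470 = 3.473 mg/L.
DO = 8.67 − 3.473 = 5.197 mg/L.

DO ≈ 5.20 mg/L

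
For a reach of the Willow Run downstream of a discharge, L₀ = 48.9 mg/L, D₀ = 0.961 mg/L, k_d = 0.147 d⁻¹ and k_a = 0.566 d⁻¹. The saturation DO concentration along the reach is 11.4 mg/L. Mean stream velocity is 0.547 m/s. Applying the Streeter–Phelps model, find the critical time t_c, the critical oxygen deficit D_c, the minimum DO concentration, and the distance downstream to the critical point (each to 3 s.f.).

With k_a/k_d = 3.850 and 1 − D₀(k_a−k_d)/(k_d L₀) = 0.9440,
t_c = ln(3.850 × 0.9440) / (0.566 − 0.147) = ln(3.635) / 0.4190 = 1.291/0.4190 = 3.080 d.
L(t_c) = L₀ e^(−k_d t_c) = 48.9 × 0.6359 = 31.09 mg/L, and at the critical point k_a D_c = k_d L, so D_c = (0.147/0.566) × 31.09 = 8.076 mg/L.
Minimum DO = C_s − D_c = 11.4 − 8.076 = 3.324 mg/L.
x_c = v t_c = 0.547 m/s × 3.080 d × 86400 s/d = 145600 m ≈ 146 km.

t_c ≈ 3.08 d; D_c ≈ 8.08 mg/L; min DO ≈ 3.32 mg/L; x_c ≈ 146 km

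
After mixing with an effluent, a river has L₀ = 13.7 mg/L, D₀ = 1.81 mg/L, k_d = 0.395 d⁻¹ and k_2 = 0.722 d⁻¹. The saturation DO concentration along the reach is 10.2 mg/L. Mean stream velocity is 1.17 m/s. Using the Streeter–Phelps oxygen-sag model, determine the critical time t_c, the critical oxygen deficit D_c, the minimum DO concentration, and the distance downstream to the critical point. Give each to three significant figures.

t_c ≈ 1.49 d; D_c ≈ 4.16 mg/L; min DO ≈ 6.04 mg/L; x_c ≈ 151 km

t_c = [1/(k_2−k_d)] ln[(k_2/k_d)(1 − D₀(k_2−k_d)/(k_d L₀))]
= [1/(0.722−0.395)] ln[(0.722/0.395)(1 − 1.81×0.3270/(0.395×13.7))]
= (1/0.3270) ln[1.828 × 0.8906] = 3.058 × ln(1.628) = 3.058 × 0.4873 = 1.490 d.
D_c = (k_d/k_2) L₀ e^(−k_d t_c) = (0.395/0.722) × 13.7 × e^(−0.395×1.490) = 0.5471 × 13.7 × 0.5551 = 4.160 mg/L.
Minimum DO = C_s − D_c = 10.2 − 4.160 = 6.040 mg/L.
x_c = v t_c = 1.17 m/s × 1.490 d × 86400 s/d = 150600 m ≈ 151 km.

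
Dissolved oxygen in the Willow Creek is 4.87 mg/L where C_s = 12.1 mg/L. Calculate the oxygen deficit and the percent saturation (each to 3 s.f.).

D ≈ 7.23 mg/L; 40.2 % saturation

D = C_s − C = 12.1 − 4.87 = 7.23 mg/L.
% saturation = 4.87/12.1 × 100 = 40.2 %.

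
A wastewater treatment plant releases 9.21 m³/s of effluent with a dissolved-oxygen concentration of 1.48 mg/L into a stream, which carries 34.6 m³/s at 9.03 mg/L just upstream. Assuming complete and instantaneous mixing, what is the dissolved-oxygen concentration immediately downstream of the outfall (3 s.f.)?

Flow-weighted mixing: C = (Q_r C_r + Q_w C_w)/(Q_r + Q_w)
= (34.6×9.03 + 9.21×1.48)/(34.6 + 9.21) = 326.1/43.81 = 7.443 mg/L.

7.44 mg/L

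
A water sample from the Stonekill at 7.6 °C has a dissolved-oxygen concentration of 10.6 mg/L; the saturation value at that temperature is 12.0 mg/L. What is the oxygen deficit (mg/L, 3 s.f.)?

D ≈ 1.40 mg/L

D = C_s − C = 12.0 − 10.6 = 1.40 mg/L.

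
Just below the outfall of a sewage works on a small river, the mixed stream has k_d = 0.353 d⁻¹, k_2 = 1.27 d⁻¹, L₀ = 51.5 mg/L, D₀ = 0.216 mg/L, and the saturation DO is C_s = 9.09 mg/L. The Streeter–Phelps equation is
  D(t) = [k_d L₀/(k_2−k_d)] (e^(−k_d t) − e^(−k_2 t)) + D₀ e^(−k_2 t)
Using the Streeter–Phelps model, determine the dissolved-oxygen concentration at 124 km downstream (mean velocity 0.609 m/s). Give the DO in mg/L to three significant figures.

DO ≈ 1.44 mg/L

Travel time t = x/v = 124 km / (0.609 m/s) = 124000 m / 0.609 m/s = 203600 s = 2.357 d.
k_d L₀/(k_2−k_d) = 0.353×51.5/(1.27−0.353) = 18.18/0.9170 = 19.82 mg/L.
e^(−k_d t) = e^(−0.353×2.357) = 0.4352; e^(−k_2 t) = e^(−1.27×2.357) = 0.05014.
D = 19.82 × (0.4352 − 0.05014) + 0.216 × 0.05014 = 7.634 + 0.01083 = 7.645 mg/L.
DO = C_s − D = 9.09 − 7.645 = 1.445 mg/L.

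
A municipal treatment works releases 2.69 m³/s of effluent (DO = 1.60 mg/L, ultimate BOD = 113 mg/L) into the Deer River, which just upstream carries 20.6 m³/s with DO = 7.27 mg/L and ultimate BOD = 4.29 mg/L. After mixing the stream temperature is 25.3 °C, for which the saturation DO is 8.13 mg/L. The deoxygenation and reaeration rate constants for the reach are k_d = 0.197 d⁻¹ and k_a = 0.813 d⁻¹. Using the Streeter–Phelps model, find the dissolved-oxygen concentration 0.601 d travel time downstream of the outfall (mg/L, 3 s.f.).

DO ≈ 5.72 mg/L

Mixed DO = (20.6×7.27 + 2.69×1.60)/(20.6+2.69) = 154.1/23.29 = 6.615 mg/L.
Mixed L₀ = (20.6×4.29 + 2.69×113)/(23.29) = 392.3/23.29 = 16.85 mg/L.
Initial deficit D₀ = C_s − DO₀ = 8.13 − 6.615 = 1.515 mg/L.
D(0.601) = [0.197×16.85/(0.813−0.197)](e^(−0.197×0.601) − e^(−0.813×0.601)) + 1.515 e^(−0.813×0.601)
= 5.387 × (0.8883 − 0.6135) + 1.515 × 0.6135 = 2.410 mg/L.
DO = 8.13 − 2.410 = 5.720 mg/L.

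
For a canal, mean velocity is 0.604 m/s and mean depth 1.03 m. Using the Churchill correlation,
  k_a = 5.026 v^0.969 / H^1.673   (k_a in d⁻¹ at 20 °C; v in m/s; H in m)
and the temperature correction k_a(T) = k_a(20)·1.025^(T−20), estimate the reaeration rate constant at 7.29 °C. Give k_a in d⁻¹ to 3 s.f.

k_a ≈ 2.14 d⁻¹

k_a(20) = 5.026 × 0.604^0.969 / 1.03^1.673 = 5.026 × 0.6135 / 1.051 = 2.935 d⁻¹.
k_a(7.29) = 2.935 × 1.025^(7.29−20) = 2.935 × 0.7306 = 2.144 d⁻¹.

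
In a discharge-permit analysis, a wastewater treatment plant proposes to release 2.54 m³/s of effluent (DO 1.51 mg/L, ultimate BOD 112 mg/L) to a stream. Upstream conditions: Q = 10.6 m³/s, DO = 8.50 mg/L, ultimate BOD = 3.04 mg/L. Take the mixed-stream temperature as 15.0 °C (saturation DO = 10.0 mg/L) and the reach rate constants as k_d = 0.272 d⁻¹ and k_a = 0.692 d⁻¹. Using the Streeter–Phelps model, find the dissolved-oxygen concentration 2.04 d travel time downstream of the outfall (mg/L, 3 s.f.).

DO ≈ 4.15 mg/L

Mixed DO = (10.6×8.50 + 2.54×1.51)/(10.6+2.54) = 93.94/13.14 = 7.149 mg/L.
Mixed L₀ = (10.6×3.04 + 2.54×112)/(13.14) = 316.7/13.14 = 24.10 mg/L.
Initial deficit D₀ = C_s − DO₀ = 10.0 − 7.149 = 2.851 mg/L.
D(2.04) = [0.272×24.10/(0.692−0.272)](e^(−0.272×2.04) − e^(−0.692×2.04)) + 2.851 e^(−0.692×2.04)
= 15.61 × (0.5741 − 0.2437) + 2.851 × 0.2437 = 5.852 mg/L.
DO = 10.0 − 5.852 = 4.148 mg/L.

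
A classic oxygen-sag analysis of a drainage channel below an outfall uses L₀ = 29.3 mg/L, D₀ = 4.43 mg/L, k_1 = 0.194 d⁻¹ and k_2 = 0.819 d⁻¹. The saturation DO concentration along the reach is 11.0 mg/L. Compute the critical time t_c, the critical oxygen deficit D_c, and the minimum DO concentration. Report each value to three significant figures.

With k_2/k_1 = 4.222 and 1 − D₀(k_2−k_1)/(k_1 L₀) = 0.5129,
t_c = ln(4.222 × 0.5129) / (0.819 − 0.194) = ln(2.165) / 0.6250 = 0.7726/0.6250 = 1.236 d.
D_c = (k_1/k_2) L₀ e^(−k_1 t_c) = (0.194/0.819) × 29.3 × e^(−0.194×1.236) = 0.2369 × 29.3 × 0.7868 = 5.461 mg/L.
Minimum DO = C_s − D_c = 11.0 − 5.461 = 5.539 mg/L.

t_c ≈ 1.24 d; D_c ≈ 5.46 mg/L; min DO ≈ 5.54 mg/L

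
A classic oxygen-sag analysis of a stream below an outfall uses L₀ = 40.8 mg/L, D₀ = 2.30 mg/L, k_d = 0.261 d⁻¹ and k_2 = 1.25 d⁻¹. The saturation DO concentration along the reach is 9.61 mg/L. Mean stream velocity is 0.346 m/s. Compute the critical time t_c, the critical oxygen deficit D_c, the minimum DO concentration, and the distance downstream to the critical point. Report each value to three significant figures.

With k_2/k_d = 4.789 and 1 − D₀(k_2−k_d)/(k_d L₀) = 0.7864,
t_c = ln(4.789 × 0.7864) / (1.25 − 0.261) = ln(3.766) / 0.9890 = 1.326/0.9890 = 1.341 d.
D_c = (k_d/k_2) L₀ e^(−k_d t_c) = (0.261/1.25) × 40.8 × e^(−0.261×1.341) = 0.2088 × 40.8 × 0.7047 = 6.004 mg/L.
Minimum DO = C_s − D_c = 9.61 − 6.004 = 3.606 mg/L.
x_c = v t_c = 0.346 m/s × 1.341 d × 86400 s/d = 40080 m ≈ 40.1 km.

t_c ≈ 1.34 d; D_c ≈ 6.00 mg/L; min DO ≈ 3.61 mg/L; x_c ≈ 40.1 km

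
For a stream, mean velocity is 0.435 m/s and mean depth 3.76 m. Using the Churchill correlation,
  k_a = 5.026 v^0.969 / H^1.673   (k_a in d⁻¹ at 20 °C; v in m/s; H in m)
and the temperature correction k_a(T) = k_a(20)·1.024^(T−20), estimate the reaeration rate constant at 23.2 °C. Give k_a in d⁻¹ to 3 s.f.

k_a(20) = 5.026 × 0.435^0.969 / 3.76^1.673 = 5.026 × 0.4464 / 9.168 = 0.2447 d⁻¹.
k_a(23.2) = 0.2447 × 1.024^(23.2−20) = 0.2447 × 1.079 = 0.2640 d⁻¹.

k_a ≈ 0.264 d⁻¹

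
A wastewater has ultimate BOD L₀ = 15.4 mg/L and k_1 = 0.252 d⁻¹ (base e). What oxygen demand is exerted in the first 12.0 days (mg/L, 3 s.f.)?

y_t = L₀(1 − e^(−k_1 t)) = 15.4 × (1 − e^(−0.252×12.0))
= 15.4 × (1 − 0.04861) = 15.4 × 0.9514 = 14.65 mg/L.

y ≈ 14.7 mg/L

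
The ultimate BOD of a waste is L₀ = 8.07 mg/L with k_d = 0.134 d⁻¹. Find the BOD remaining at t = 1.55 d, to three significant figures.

L ≈ 6.56 mg/L

L_t = L₀ e^(−k_d t) = 8.07 × e^(−0.134×1.55) = 8.07 × 0.8125 = 6.556 mg/L.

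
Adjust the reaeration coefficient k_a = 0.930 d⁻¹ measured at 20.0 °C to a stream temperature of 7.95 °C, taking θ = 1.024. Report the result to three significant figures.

k_a ≈ 0.699 d⁻¹

k_a(T₂) = k_a(T₁) · θ^(T₂−T₁) = 0.930 × 1.024^(7.95−20.0)
= 0.930 × 1.024^-12.1 = 0.930 × 0.7514 = 0.6988 d⁻¹.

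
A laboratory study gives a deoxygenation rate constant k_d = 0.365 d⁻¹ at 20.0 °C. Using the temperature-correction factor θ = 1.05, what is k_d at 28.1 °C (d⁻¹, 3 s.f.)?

k_d ≈ 0.542 d⁻¹

k_d(T₂) = k_d(T₁) · θ^(T₂−T₁) = 0.365 × 1.05^(28.1−20.0)
= 0.365 × 1.05^8.10 = 0.365 × 1.485 = 0.5419 d⁻¹.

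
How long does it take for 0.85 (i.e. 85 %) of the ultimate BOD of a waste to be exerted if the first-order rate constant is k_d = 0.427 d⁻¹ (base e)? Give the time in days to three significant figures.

t ≈ 4.44 d

y/L₀ = 1 − e^(−k_d t) = 0.85 ⇒ e^(−k_d t) = 0.150
t = −ln(0.150) / 0.427 = 1.897 / 0.427 = 4.443 d.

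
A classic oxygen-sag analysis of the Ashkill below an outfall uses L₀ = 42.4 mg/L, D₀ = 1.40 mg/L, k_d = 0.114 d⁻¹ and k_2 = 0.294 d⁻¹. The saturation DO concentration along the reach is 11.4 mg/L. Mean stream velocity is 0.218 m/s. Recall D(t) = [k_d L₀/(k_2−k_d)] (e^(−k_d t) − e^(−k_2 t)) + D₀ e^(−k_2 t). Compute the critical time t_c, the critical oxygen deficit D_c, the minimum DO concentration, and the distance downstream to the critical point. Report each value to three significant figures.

t_c ≈ 4.97 d; D_c ≈ 9.33 mg/L; min DO ≈ 2.07 mg/L; x_c ≈ 93.5 km

With k_2/k_d = 2.579 and 1 − D₀(k_2−k_d)/(k_d L₀) = 0.9479,
t_c = ln(2.579 × 0.9479) / (0.294 − 0.114) = ln(2.444) / 0.1800 = 0.8938/0.1800 = 4.966 d.
L(t_c) = L₀ e^(−k_d t_c) = 42.4 × 0.5677 = 24.07 mg/L, and at the critical point k_2 D_c = k_d L, so D_c = (0.114/0.294) × 24.07 = 9.334 mg/L.
Minimum DO = C_s − D_c = 11.4 − 9.334 = 2.066 mg/L.
x_c = v t_c = 0.218 m/s × 4.966 d × 86400 s/d = 93530 m ≈ 93.5 km.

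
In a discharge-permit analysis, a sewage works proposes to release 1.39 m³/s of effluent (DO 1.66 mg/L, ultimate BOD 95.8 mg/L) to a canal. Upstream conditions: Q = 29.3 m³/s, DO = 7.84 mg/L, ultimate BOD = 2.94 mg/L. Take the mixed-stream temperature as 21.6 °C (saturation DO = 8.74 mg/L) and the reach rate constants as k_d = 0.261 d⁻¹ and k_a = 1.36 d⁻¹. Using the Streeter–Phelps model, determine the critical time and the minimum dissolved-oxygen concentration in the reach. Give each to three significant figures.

Mixed DO = (29.3×7.84 + 1.39×1.66)/(29.3+1.39) = 232.0/30.69 = 7.560 mg/L.
Mixed L₀ = (29.3×2.94 + 1.39×95.8)/(30.69) = 219.3/30.69 = 7.146 mg/L.
Initial deficit D₀ = C_s − DO₀ = 8.74 − 7.560 = 1.180 mg/L.
t_c = (1/1.099) ln[(1.36/0.261)(1 − 1.180×1.099/(0.261×7.146))] = 0.9099 × ln(1.588) = 0.4207 d.
D_c = (0.261/1.36) × 7.146 × e^(−0.261×0.4207) = 0.1919 × 7.146 × 0.8960 = 1.229 mg/L.
Minimum DO = 8.74 − 1.229 = 7.511 mg/L.

t_c ≈ 0.421 d; minimum DO ≈ 7.51 mg/L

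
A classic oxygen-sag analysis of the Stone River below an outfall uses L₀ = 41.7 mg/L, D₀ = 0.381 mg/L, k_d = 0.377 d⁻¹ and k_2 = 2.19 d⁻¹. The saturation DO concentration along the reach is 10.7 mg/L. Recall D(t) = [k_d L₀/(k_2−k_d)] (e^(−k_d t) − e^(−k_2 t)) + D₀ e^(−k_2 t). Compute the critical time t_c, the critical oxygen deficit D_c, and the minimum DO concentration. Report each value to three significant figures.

With k_2/k_d = 5.809 and 1 − D₀(k_2−k_d)/(k_d L₀) = 0.9561,
t_c = ln(5.809 × 0.9561) / (2.19 − 0.377) = ln(5.554) / 1.813 = 1.714/1.813 = 0.9457 d.
D_c = (k_d/k_2) L₀ e^(−k_d t_c) = (0.377/2.19) × 41.7 × e^(−0.377×0.9457) = 0.1721 × 41.7 × 0.7001 = 5.026 mg/L.
Minimum DO = C_s − D_c = 10.7 − 5.026 = 5.674 mg/L.

t_c ≈ 0.946 d; D_c ≈ 5.03 mg/L; min DO ≈ 5.67 mg/L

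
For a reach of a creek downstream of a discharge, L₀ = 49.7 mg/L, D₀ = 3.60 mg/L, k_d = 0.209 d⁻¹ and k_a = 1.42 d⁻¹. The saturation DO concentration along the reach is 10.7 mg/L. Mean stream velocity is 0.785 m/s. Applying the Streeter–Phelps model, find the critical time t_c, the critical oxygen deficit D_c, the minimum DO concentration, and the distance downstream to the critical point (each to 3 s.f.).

t_c ≈ 1.13 d; D_c ≈ 5.77 mg/L; min DO ≈ 4.93 mg/L; x_c ≈ 76.8 km

At the critical point dD/dt = 0, so k_d L₀ e^(−k_d t) = k_a D. Substituting D(t) from the Streeter–Phelps equation and solving for t gives
t_c = ln[(k_a/k_d)(1 − D₀(k_a−k_d)/(k_d L₀))] / (k_a−k_d).
Here k_a−k_d = 1.211 d⁻¹ and 1 − D₀(k_a−k_d)/(k_d L₀) = 1 − 3.60×1.211/(0.209×49.7) = 0.5803, so
t_c = ln(6.794 × 0.5803) / 1.211 = 1.372 / 1.211 = 1.133 d.
D_c = (k_d/k_a) L₀ e^(−k_d t_c) = (0.209/1.42) × 49.7 × e^(−0.209×1.133) = 0.1472 × 49.7 × 0.7892 = 5.773 mg/L.
Minimum DO = C_s − D_c = 10.7 − 5.773 = 4.927 mg/L.
x_c = v t_c = 0.785 m/s × 1.133 d × 86400 s/d = 76830 m ≈ 76.8 km.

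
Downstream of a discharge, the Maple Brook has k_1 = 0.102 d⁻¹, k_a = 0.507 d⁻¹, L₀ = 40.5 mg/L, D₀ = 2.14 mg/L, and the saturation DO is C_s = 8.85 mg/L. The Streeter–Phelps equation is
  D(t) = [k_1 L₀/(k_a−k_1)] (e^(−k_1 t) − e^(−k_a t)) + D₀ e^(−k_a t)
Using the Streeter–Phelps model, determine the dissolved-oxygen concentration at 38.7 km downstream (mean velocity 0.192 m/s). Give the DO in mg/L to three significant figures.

DO ≈ 3.28 mg/L

Travel time t = x/v = 38.7 km / (0.192 m/s) = 38700 m / 0.192 m/s = 201600 s = 2.333 d.
k_1 L₀/(k_a−k_1) = 0.102×40.5/(0.507−0.102) = 4.131/0.4050 = 10.20 mg/L.
e^(−k_1 t) = e^(−0.102×2.333) = 0.7882; e^(−k_a t) = e^(−0.507×2.333) = 0.3064.
D = 10.20 × (0.7882 − 0.3064) + 2.14 × 0.3064 = 4.914 + 0.6558 = 5.570 mg/L.
DO = C_s − D = 8.85 − 5.570 = 3.280 mg/L.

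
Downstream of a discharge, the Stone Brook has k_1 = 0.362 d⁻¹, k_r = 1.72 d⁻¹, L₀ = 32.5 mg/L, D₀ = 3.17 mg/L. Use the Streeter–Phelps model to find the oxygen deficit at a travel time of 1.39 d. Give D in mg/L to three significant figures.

k_1 L₀/(k_r−k_1) = 0.362×32.5/(1.72−0.362) = 11.76/1.358 = 8.663 mg/L.
e^(−k_1 t) = e^(−0.362×1.390) = 0.6046; e^(−k_r t) = e^(−1.72×1.390) = 0.09156.
D = 8.663 × (0.6046 − 0.09156) + 3.17 × 0.09156 = 4.445 + 0.2902 = 4.735 mg/L.

D ≈ 4.74 mg/L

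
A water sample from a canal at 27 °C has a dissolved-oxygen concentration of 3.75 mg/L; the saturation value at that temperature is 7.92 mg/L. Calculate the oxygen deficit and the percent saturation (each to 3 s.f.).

D ≈ 4.17 mg/L; 47.3 % saturation

D = C_s − C = 7.92 − 3.75 = 4.17 mg/L.
% saturation = 3.75/7.92 × 100 = 47.3 %.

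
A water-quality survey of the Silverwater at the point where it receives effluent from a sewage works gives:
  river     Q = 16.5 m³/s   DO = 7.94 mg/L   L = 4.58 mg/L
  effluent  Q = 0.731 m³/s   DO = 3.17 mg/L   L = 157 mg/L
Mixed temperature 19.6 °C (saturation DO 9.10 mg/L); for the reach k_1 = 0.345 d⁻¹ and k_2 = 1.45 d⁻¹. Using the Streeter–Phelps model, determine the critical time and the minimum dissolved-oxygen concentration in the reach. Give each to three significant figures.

t_c ≈ 0.845 d; minimum DO ≈ 7.14 mg/L

Mixed DO = (16.5×7.94 + 0.731×3.17)/(16.5+0.731) = 133.3/17.23 = 7.738 mg/L.
Mixed L₀ = (16.5×4.58 + 0.731×157)/(17.23) = 190.3/17.23 = 11.05 mg/L.
Initial deficit D₀ = C_s − DO₀ = 9.10 − 7.738 = 1.362 mg/L.
t_c = (1/1.105) ln[(1.45/0.345)(1 − 1.362×1.105/(0.345×11.05))] = 0.9050 × ln(2.543) = 0.8445 d.
D_c = (0.345/1.45) × 11.05 × e^(−0.345×0.8445) = 0.2379 × 11.05 × 0.7472 = 1.964 mg/L.
Minimum DO = 9.10 − 1.964 = 7.136 mg/L.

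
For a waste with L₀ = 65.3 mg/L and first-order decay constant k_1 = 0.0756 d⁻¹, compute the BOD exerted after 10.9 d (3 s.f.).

y_t = L₀(1 − e^(−k_1 t)) = 65.3 × (1 − e^(−0.0756×10.9))
= 65.3 × (1 − 0.4387) = 65.3 × 0.5613 = 36.66 mg/L.

y ≈ 36.7 mg/L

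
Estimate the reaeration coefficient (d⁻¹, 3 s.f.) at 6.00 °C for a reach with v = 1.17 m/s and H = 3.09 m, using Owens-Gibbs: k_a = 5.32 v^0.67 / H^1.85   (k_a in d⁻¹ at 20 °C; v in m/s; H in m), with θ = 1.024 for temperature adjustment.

k_a(20) = 5.32 × 1.17^0.67 / 3.09^1.85 = 5.32 × 1.111 / 8.062 = 0.7331 d⁻¹.
k_a(6.00) = 0.7331 × 1.024^(6.00−20) = 0.7331 × 0.7175 = 0.5260 d⁻¹.

k_a ≈ 0.526 d⁻¹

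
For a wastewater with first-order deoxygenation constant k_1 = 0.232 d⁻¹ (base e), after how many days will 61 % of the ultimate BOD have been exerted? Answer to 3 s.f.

t ≈ 4.06 d

y/L₀ = 1 − e^(−k_1 t) = 0.61 ⇒ e^(−k_1 t) = 0.390
t = −ln(0.390) / 0.232 = 0.9416 / 0.232 = 4.059 d.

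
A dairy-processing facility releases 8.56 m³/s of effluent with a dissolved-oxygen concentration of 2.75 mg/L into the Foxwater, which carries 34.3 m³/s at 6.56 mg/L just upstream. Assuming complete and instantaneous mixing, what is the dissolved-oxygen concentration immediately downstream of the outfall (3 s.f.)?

5.80 mg/L

Flow-weighted mixing: C = (Q_r C_r + Q_w C_w)/(Q_r + Q_w)
= (34.3×6.56 + 8.56×2.75)/(34.3 + 8.56) = 248.5/42.86 = 5.799 mg/L.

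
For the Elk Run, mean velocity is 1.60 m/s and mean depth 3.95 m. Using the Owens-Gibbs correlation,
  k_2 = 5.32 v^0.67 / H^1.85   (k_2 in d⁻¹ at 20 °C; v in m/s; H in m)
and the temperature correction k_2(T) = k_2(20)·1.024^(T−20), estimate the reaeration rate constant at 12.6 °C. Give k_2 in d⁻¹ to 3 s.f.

k_2(20) = 5.32 × 1.60^0.67 / 3.95^1.85 = 5.32 × 1.370 / 12.70 = 0.5741 d⁻¹.
k_2(12.6) = 0.5741 × 1.024^(12.6−20) = 0.5741 × 0.8390 = 0.4817 d⁻¹.

k_2 ≈ 0.482 d⁻¹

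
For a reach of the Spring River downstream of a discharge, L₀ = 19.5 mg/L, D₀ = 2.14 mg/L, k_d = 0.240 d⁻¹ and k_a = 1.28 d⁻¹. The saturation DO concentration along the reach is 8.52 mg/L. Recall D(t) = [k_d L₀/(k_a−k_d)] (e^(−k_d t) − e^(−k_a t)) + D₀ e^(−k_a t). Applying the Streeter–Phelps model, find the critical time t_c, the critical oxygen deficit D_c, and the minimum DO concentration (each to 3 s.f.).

t_c = [1/(k_a−k_d)] ln[(k_a/k_d)(1 − D₀(k_a−k_d)/(k_d L₀))]
= [1/(1.28−0.240)] ln[(1.28/0.240)(1 − 2.14×1.040/(0.240×19.5))]
= (1/1.040) ln[5.333 × 0.5244] = 0.9615 × ln(2.797) = 0.9615 × 1.029 = 0.9890 d.
L(t_c) = L₀ e^(−k_d t_c) = 19.5 × 0.7887 = 15.38 mg/L, and at the critical point k_a D_c = k_d L, so D_c = (0.240/1.28) × 15.38 = 2.884 mg/L.
Minimum DO = C_s − D_c = 8.52 − 2.884 = 5.636 mg/L.

t_c ≈ 0.989 d; D_c ≈ 2.88 mg/L; min DO ≈ 5.64 mg/L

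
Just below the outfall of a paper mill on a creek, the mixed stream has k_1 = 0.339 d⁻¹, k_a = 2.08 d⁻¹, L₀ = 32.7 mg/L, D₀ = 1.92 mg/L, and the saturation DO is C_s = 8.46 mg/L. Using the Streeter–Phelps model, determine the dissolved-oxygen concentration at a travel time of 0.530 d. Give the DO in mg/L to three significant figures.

DO ≈ 4.62 mg/L

k_1 L₀/(k_a−k_1) = 0.339×32.7/(2.08−0.339) = 11.09/1.741 = 6.367 mg/L.
e^(−k_1 t) = e^(−0.339×0.5300) = 0.8355; e^(−k_a t) = e^(−2.08×0.5300) = 0.3321.
D = 6.367 × (0.8355 − 0.3321) + 1.92 × 0.3321 = 3.206 + 0.6376 = 3.843 mg/L.
DO = C_s − D = 8.46 − 3.843 = 4.617 mg/L.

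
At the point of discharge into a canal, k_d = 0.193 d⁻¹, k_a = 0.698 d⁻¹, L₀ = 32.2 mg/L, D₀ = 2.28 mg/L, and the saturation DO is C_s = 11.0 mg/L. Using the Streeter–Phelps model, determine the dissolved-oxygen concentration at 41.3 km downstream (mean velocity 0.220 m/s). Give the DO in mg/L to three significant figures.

DO ≈ 5.11 mg/L

Travel time t = x/v = 41.3 km / (0.220 m/s) = 41300 m / 0.220 m/s = 187700 s = 2.173 d.
k_d L₀/(k_a−k_d) = 0.193×32.2/(0.698−0.193) = 6.215/0.5050 = 12.31 mg/L.
e^(−k_d t) = e^(−0.193×2.173) = 0.6575; e^(−k_a t) = e^(−0.698×2.173) = 0.2195.
D = 12.31 × (0.6575 − 0.2195) + 2.28 × 0.2195 = 5.390 + 0.5004 = 5.891 mg/L.
DO = C_s − D = 11.0 − 5.891 = 5.109 mg/L.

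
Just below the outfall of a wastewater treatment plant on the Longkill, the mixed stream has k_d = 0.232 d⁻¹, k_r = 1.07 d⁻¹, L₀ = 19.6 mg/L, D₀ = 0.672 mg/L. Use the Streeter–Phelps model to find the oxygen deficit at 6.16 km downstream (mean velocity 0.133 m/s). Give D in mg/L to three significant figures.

Travel time t = x/v = 6.16 km / (0.133 m/s) = 6160 m / 0.133 m/s = 46320 s = 0.5361 d.
k_d L₀/(k_r−k_d) = 0.232×19.6/(1.07−0.232) = 4.547/0.8380 = 5.426 mg/L.
e^(−k_d t) = e^(−0.232×0.5361) = 0.8831; e^(−k_r t) = e^(−1.07×0.5361) = 0.5635.
D = 5.426 × (0.8831 − 0.5635) + 0.672 × 0.5635 = 1.734 + 0.3787 = 2.113 mg/L.

D ≈ 2.11 mg/L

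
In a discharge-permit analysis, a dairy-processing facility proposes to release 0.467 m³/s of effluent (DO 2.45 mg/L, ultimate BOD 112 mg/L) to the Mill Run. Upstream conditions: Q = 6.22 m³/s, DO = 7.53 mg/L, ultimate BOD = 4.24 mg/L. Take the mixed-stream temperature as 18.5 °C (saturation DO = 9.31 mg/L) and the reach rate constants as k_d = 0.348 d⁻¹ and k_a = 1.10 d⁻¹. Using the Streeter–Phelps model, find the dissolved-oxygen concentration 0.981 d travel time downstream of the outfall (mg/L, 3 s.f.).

DO ≈ 6.57 mg/L

Mixed DO = (6.22×7.53 + 0.467×2.45)/(6.22+0.467) = 47.98/6.687 = 7.175 mg/L.
Mixed L₀ = (6.22×4.24 + 0.467×112)/(6.687) = 78.68/6.687 = 11.77 mg/L.
Initial deficit D₀ = C_s − DO₀ = 9.31 − 7.175 = 2.135 mg/L.
D(0.981) = [0.348×11.77/(1.10−0.348)](e^(−0.348×0.981) − e^(−1.10×0.981)) + 2.135 e^(−1.10×0.981)
= 5.445 × (0.7108 − 0.3399) + 2.135 × 0.3399 = 2.745 mg/L.
DO = 9.31 − 2.745 = 6.565 mg/L.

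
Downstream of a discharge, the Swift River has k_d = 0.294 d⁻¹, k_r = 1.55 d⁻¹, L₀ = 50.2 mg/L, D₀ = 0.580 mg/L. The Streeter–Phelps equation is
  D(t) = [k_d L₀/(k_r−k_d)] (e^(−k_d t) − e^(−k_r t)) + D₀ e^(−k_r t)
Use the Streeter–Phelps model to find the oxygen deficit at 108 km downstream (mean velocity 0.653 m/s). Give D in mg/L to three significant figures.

D ≈ 6.12 mg/L

Travel time t = x/v = 108 km / (0.653 m/s) = 108000 m / 0.653 m/s = 165400 s = 1.914 d.
k_d L₀/(k_r−k_d) = 0.294×50.2/(1.55−0.294) = 14.76/1.256 = 11.75 mg/L.
e^(−k_d t) = e^(−0.294×1.914) = 0.5696; e^(−k_r t) = e^(−1.55×1.914) = 0.05145.
D = 11.75 × (0.5696 − 0.05145) + 0.580 × 0.05145 = 6.089 + 0.02984 = 6.119 mg/L.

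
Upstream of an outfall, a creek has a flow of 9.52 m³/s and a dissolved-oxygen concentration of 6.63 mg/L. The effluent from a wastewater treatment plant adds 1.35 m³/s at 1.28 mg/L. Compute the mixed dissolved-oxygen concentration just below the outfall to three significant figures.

Flow-weighted mixing: C = (Q_r C_r + Q_w C_w)/(Q_r + Q_w)
= (9.52×6.63 + 1.35×1.28)/(9.52 + 1.35) = 64.85/10.87 = 5.966 mg/L.

5.97 mg/L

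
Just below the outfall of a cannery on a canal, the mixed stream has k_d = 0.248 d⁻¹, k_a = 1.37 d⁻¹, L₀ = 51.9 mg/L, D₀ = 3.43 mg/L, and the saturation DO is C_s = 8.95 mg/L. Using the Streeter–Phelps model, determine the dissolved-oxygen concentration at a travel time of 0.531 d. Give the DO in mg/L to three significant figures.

k_d L₀/(k_a−k_d) = 0.248×51.9/(1.37−0.248) = 12.87/1.122 = 11.47 mg/L.
e^(−k_d t) = e^(−0.248×0.5310) = 0.8766; e^(−k_a t) = e^(−1.37×0.5310) = 0.4831.
D = 11.47 × (0.8766 − 0.4831) + 3.43 × 0.4831 = 4.514 + 1.657 = 6.171 mg/L.
DO = C_s − D = 8.95 − 6.171 = 2.779 mg/L.

DO ≈ 2.78 mg/L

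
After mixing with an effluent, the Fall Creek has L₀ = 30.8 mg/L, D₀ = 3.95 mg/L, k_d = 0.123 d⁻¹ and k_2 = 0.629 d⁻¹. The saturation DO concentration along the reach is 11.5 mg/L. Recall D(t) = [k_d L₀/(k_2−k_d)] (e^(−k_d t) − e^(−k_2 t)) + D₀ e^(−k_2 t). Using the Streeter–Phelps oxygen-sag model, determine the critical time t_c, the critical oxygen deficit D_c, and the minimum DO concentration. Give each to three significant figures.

t_c = [1/(k_2−k_d)] ln[(k_2/k_d)(1 − D₀(k_2−k_d)/(k_d L₀))]
= [1/(0.629−0.123)] ln[(0.629/0.123)(1 − 3.95×0.5060/(0.123×30.8))]
= (1/0.5060) ln[5.114 × 0.4724] = 1.976 × ln(2.416) = 1.976 × 0.8821 = 1.743 d.
D_c = (k_d/k_2) L₀ e^(−k_d t_c) = (0.123/0.629) × 30.8 × e^(−0.123×1.743) = 0.1955 × 30.8 × 0.8070 = 4.861 mg/L.
Minimum DO = C_s − D_c = 11.5 − 4.861 = 6.639 mg/L.

t_c ≈ 1.74 d; D_c ≈ 4.86 mg/L; min DO ≈ 6.64 mg/L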